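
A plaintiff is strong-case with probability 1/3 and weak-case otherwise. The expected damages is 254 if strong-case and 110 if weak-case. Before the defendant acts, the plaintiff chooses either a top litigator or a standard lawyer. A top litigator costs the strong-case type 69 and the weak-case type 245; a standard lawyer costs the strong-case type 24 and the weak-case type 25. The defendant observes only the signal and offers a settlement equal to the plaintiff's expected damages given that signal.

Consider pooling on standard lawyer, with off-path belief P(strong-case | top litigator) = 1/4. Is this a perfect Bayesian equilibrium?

At the pooled signal (standard lawyer) the defendant holds the prior 1/3 and pays 1/3·254 + 2/3·110 = 158. Off-path (top litigator) belief 1/4 gives 1/4·254 + 3/4·110 = 146.
Strong-case: standard lawyer gives 158 − 24 = 134; top litigator gives 146 − 69 = 77. Stays. ✓
Weak-case: standard lawyer gives 158 − 25 = 133; top litigator gives 146 − 245 = -99. Stays. ✓

Yes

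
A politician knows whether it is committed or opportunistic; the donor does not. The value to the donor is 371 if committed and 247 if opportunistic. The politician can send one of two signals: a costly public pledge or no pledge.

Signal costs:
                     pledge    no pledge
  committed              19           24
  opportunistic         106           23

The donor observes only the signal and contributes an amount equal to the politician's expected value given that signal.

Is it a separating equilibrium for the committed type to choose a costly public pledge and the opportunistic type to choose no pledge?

If types separate, pledge earns payment 371 and no pledge earns 247.
Committed: pledge gives 371 − 19 = 352; no pledge gives 247 − 24 = 223. No deviation. ✓
Opportunistic: no pledge gives 247 − 23 = 224; pledge gives 371 − 106 = 265. Would deviate. ✗

No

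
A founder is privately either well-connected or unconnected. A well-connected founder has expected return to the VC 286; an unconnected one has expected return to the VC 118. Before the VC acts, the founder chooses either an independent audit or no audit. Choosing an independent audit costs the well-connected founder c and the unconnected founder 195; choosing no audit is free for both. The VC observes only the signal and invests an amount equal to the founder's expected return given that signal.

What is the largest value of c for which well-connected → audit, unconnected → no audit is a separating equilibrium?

168

Under separation: audit → well-connected (pays 286); no audit → unconnected (pays 118).
Unconnected: 118 − 0 = 118 ≥ 286 − 195 = 91. Holds regardless of c. ✓
Well-connected: 286 − c ≥ 118 − 0, so c ≤ 286 − 118 = 168.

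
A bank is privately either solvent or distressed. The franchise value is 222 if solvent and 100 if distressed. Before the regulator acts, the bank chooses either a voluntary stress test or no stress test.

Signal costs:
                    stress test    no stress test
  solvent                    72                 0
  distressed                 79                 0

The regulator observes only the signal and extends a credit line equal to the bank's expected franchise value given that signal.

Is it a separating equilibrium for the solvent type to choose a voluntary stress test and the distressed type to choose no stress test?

If types separate, stress test earns payment 222 and no stress test earns 100.
Solvent: stress test gives 222 − 72 = 150; no stress test gives 100 − 0 = 100. No deviation. ✓
Distressed: no stress test gives 100 − 0 = 100; stress test gives 222 − 79 = 143. Would deviate. ✗

No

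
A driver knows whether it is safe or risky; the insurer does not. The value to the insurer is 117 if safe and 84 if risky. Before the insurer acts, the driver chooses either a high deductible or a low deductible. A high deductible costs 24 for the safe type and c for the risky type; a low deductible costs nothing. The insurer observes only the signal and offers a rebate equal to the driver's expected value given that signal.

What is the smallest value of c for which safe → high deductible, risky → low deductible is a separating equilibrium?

33

Under separation: high deductible → safe (pays 117); low deductible → risky (pays 84).
Safe: 117 − 24 = 93 ≥ 84 − 0 = 84. Holds regardless of c. ✓
Risky: 84 − 0 ≥ 117 − c, so c ≥ 117 − 84 = 33.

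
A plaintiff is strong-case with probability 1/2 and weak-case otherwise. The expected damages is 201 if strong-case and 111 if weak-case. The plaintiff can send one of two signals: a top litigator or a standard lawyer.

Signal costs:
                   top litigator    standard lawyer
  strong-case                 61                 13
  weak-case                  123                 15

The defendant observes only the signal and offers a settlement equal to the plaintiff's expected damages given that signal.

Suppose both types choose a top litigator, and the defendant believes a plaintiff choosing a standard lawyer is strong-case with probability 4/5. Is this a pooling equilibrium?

At the pooled signal (top litigator) the defendant holds the prior 1/2 and pays 1/2·201 + 1/2·111 = 156. Off-path (standard lawyer) belief 4/5 gives 4/5·201 + 1/5·111 = 183.
Strong-case: top litigator gives 156 − 61 = 95; standard lawyer gives 183 − 13 = 170. Deviates. ✗
Weak-case: top litigator gives 156 − 123 = 33; standard lawyer gives 183 − 15 = 168. Deviates. ✗

No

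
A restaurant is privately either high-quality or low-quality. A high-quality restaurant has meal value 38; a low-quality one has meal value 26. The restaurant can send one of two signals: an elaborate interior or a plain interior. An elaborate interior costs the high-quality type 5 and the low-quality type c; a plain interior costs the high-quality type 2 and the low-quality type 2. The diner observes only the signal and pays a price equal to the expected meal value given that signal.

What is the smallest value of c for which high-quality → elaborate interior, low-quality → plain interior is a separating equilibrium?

14

Under separation: elaborate interior → high-quality (pays 38); plain interior → low-quality (pays 26).
High-quality: 38 − 5 = 33 ≥ 26 − 2 = 24. Holds regardless of c. ✓
Low-quality: 26 − 2 ≥ 38 − c, so c ≥ 38 − 24 = 14.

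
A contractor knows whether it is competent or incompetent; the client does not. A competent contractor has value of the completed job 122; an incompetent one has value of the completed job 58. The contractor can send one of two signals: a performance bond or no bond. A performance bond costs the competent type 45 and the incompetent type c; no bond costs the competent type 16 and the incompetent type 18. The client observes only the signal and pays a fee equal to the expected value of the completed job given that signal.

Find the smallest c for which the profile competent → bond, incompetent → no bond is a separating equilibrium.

82

Under separation: bond → competent (pays 122); no bond → incompetent (pays 58).
Competent: 122 − 45 = 77 ≥ 58 − 16 = 42. Holds regardless of c. ✓
Incompetent: 58 − 18 ≥ 122 − c, so c ≥ 122 − 40 = 82.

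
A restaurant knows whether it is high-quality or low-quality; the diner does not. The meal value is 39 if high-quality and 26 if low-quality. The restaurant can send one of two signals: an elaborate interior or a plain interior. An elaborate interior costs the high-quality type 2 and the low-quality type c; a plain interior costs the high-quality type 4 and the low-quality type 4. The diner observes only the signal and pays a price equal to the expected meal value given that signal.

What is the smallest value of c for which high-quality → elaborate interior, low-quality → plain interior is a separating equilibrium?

Under separation: elaborate interior → high-quality (pays 39); plain interior → low-quality (pays 26).
High-quality: 39 − 2 = 37 ≥ 26 − 4 = 22. Holds regardless of c. ✓
Low-quality: 26 − 4 ≥ 39 − c, so c ≥ 39 − 22 = 17.

17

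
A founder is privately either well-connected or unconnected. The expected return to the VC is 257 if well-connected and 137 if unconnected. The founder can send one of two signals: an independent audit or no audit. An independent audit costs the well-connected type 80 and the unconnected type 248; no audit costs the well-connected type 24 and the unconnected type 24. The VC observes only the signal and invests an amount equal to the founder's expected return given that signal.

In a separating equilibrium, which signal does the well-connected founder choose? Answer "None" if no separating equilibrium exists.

Try well-connected → audit, unconnected → no audit:
  If types separate, audit earns payment 257 and no audit earns 137.
  Well-connected: audit gives 257 − 80 = 177; no audit gives 137 − 24 = 113. No deviation. ✓
  Unconnected: no audit gives 137 − 24 = 113; audit gives 257 − 248 = 9. No deviation. ✓
Both hold — the well-connected type sends audit.

audit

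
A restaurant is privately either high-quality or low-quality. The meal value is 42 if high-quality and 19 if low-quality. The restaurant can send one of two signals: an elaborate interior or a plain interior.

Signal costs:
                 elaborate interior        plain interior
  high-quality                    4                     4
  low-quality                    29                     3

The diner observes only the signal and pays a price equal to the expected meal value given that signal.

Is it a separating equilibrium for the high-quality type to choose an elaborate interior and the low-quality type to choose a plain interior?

Under separation the diner infers type exactly: elaborate interior → high-quality (pays 42), plain interior → low-quality (pays 19).
High-quality: elaborate interior gives 42 − 4 = 38; plain interior gives 19 − 4 = 15. No deviation. ✓
Low-quality: plain interior gives 19 − 3 = 16; elaborate interior gives 42 − 29 = 13. No deviation. ✓
Neither type gains from mimicking the other.

Yes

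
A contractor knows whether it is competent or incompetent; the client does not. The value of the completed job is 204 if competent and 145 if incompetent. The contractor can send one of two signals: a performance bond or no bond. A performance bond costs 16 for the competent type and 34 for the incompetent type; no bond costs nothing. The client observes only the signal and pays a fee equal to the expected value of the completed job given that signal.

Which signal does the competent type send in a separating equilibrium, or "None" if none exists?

Try competent → bond, incompetent → no bond:
  If types separate, bond earns payment 204 and no bond earns 145.
  Competent: bond gives 204 − 16 = 188; no bond gives 145 − 0 = 145. No deviation. ✓
  Incompetent: no bond gives 145 − 0 = 145; bond gives 204 − 34 = 170. Would deviate. ✗
Try competent → no bond, incompetent → bond:
  If types separate, no bond earns payment 204 and bond earns 145.
  Competent: no bond gives 204 − 0 = 204; bond gives 145 − 16 = 129. No deviation. ✓
  Incompetent: bond gives 145 − 34 = 111; no bond gives 204 − 0 = 204. Would deviate. ✗
Neither assignment is incentive-compatible.

None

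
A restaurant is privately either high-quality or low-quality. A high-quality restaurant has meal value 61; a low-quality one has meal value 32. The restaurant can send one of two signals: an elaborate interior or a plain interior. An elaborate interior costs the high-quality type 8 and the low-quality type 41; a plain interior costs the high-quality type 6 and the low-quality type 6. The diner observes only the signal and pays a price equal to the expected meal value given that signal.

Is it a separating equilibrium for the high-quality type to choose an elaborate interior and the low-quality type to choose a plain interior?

If types separate, elaborate interior earns payment 61 and plain interior earns 32.
High-quality: elaborate interior gives 61 − 8 = 53; plain interior gives 32 − 6 = 26. No deviation. ✓
Low-quality: plain interior gives 32 − 6 = 26; elaborate interior gives 61 − 41 = 20. No deviation. ✓
Both incentive constraints hold.

Yes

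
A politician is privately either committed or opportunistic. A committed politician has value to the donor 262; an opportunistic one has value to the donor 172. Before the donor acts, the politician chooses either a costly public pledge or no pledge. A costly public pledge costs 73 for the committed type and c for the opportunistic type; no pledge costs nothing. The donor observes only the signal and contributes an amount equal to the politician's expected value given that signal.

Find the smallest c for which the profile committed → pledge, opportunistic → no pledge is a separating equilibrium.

90

Under separation: pledge → committed (pays 262); no pledge → opportunistic (pays 172).
Committed: 262 − 73 = 189 ≥ 172 − 0 = 172. Holds regardless of c. ✓
Opportunistic: 172 − 0 ≥ 262 − c, so c ≥ 262 − 172 = 90.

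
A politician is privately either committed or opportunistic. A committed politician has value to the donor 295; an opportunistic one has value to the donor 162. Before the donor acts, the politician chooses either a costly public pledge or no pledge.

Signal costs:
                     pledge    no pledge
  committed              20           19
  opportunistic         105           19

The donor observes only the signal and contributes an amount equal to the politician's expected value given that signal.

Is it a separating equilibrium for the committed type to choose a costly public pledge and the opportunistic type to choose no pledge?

Under separation the donor infers type exactly: pledge → committed (pays 295), no pledge → opportunistic (pays 162).
Committed: pledge gives 295 − 20 = 275; no pledge gives 162 − 19 = 143. No deviation. ✓
Opportunistic: no pledge gives 162 − 19 = 143; pledge gives 295 − 105 = 190. Would deviate. ✗

No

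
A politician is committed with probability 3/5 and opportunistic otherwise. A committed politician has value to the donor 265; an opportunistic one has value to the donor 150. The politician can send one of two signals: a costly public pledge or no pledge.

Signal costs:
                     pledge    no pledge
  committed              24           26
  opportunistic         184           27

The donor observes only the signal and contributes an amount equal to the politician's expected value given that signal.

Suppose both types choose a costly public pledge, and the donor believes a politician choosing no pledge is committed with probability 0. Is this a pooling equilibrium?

No

At the pooled signal (pledge) the donor holds the prior 3/5 and pays 3/5·265 + 2/5·150 = 219. Off-path (no pledge) belief 0 gives 0·265 + 1·150 = 150.
Committed: pledge gives 219 − 24 = 195; no pledge gives 150 − 26 = 124. Stays. ✓
Opportunistic: pledge gives 219 − 184 = 35; no pledge gives 150 − 27 = 123. Deviates. ✗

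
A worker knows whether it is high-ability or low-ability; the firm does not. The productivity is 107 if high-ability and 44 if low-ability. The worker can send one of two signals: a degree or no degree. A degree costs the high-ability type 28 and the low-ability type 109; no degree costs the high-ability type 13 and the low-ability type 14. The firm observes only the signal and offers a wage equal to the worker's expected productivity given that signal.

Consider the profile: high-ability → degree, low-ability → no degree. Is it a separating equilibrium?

Yes

Under separation the firm infers type exactly: degree → high-ability (pays 107), no degree → low-ability (pays 44).
High-ability: degree gives 107 − 28 = 79; no degree gives 44 − 13 = 31. No deviation. ✓
Low-ability: no degree gives 44 − 14 = 30; degree gives 107 − 109 = -2. No deviation. ✓
Neither type gains from mimicking the other.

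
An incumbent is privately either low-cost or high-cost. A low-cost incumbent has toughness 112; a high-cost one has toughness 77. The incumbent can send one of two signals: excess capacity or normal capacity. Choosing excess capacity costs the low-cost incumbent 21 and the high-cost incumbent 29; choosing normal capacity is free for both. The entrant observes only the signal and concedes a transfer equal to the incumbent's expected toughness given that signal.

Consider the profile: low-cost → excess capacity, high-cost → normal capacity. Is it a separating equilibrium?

If types separate, excess capacity earns payment 112 and normal capacity earns 77.
Low-cost: excess capacity gives 112 − 21 = 91; normal capacity gives 77 − 0 = 77. No deviation. ✓
High-cost: normal capacity gives 77 − 0 = 77; excess capacity gives 112 − 29 = 83. Would deviate. ✗

No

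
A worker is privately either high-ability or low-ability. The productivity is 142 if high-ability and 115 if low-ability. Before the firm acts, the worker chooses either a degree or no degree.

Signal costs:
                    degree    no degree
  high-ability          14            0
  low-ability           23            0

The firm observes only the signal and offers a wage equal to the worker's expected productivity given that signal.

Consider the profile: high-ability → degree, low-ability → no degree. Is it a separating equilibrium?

If types separate, degree earns payment 142 and no degree earns 115.
High-ability: degree gives 142 − 14 = 128; no degree gives 115 − 0 = 115. No deviation. ✓
Low-ability: no degree gives 115 − 0 = 115; degree gives 142 − 23 = 119. Would deviate. ✗

No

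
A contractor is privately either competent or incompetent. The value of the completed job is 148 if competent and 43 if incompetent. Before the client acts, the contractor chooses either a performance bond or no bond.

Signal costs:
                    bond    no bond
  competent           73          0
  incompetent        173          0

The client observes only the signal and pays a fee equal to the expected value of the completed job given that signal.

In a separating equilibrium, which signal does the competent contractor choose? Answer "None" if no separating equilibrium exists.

Try competent → bond, incompetent → no bond:
  If types separate, bond earns payment 148 and no bond earns 43.
  Competent: bond gives 148 − 73 = 75; no bond gives 43 − 0 = 43. No deviation. ✓
  Incompetent: no bond gives 43 − 0 = 43; bond gives 148 − 173 = -25. No deviation. ✓
Both hold — the competent type sends bond.

bond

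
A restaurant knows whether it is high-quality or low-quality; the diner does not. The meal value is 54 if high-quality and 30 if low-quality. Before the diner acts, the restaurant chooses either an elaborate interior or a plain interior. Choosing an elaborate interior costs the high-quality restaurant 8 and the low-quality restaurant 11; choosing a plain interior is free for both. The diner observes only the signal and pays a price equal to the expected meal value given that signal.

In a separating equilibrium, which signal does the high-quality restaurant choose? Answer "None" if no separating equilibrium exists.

None

Try high-quality → elaborate interior, low-quality → plain interior:
  Under separation the diner infers type exactly: elaborate interior → high-quality (pays 54), plain interior → low-quality (pays 30).
  High-quality: elaborate interior gives 54 − 8 = 46; plain interior gives 30 − 0 = 30. No deviation. ✓
  Low-quality: plain interior gives 30 − 0 = 30; elaborate interior gives 54 − 11 = 43. Would deviate. ✗
Try high-quality → plain interior, low-quality → elaborate interior:
  Under separation the diner infers type exactly: plain interior → high-quality (pays 54), elaborate interior → low-quality (pays 30).
  High-quality: plain interior gives 54 − 0 = 54; elaborate interior gives 30 − 8 = 22. No deviation. ✓
  Low-quality: elaborate interior gives 30 − 11 = 19; plain interior gives 54 − 0 = 54. Would deviate. ✗
Neither assignment is incentive-compatible.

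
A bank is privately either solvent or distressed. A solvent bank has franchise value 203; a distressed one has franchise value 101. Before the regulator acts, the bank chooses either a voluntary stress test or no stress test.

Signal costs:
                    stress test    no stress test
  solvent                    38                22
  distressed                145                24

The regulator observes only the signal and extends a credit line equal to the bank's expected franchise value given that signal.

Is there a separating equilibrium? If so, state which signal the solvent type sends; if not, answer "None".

Try solvent → stress test, distressed → no stress test:
  Under separation the regulator infers type exactly: stress test → solvent (pays 203), no stress test → distressed (pays 101).
  Solvent: stress test gives 203 − 38 = 165; no stress test gives 101 − 22 = 79. No deviation. ✓
  Distressed: no stress test gives 101 − 24 = 77; stress test gives 203 − 145 = 58. No deviation. ✓
Both hold — the solvent type sends stress test.

stress test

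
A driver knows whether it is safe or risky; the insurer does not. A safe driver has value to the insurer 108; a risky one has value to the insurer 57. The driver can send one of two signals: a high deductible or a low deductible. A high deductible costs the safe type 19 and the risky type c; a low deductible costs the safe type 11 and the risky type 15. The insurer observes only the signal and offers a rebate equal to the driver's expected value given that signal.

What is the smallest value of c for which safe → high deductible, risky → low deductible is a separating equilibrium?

66

Under separation: high deductible → safe (pays 108); low deductible → risky (pays 57).
Safe: 108 − 19 = 89 ≥ 57 − 11 = 46. Holds regardless of c. ✓
Risky: 57 − 15 ≥ 108 − c, so c ≥ 108 − 42 = 66.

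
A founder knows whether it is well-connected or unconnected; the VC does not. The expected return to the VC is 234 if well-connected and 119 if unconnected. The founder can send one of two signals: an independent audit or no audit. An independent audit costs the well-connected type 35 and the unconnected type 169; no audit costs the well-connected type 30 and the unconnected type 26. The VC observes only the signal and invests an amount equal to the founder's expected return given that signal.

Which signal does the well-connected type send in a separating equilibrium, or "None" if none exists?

Try well-connected → audit, unconnected → no audit:
  Under separation the VC infers type exactly: audit → well-connected (pays 234), no audit → unconnected (pays 119).
  Well-connected: audit gives 234 − 35 = 199; no audit gives 119 − 30 = 89. No deviation. ✓
  Unconnected: no audit gives 119 − 26 = 93; audit gives 234 − 169 = 65. No deviation. ✓
Both hold — the well-connected type sends audit.

audit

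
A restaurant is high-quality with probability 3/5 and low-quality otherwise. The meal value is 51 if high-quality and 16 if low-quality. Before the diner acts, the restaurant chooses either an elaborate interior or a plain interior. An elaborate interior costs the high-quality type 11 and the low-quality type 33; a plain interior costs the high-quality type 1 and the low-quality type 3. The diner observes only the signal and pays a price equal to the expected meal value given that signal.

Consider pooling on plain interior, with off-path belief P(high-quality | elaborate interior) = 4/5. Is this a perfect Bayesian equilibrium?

Yes

On the equilibrium path (plain interior) the diner holds the prior 3/5 and pays 3/5·51 + 2/5·16 = 37. Off-path (elaborate interior) belief 4/5 gives 4/5·51 + 1/5·16 = 44.
High-quality: plain interior gives 37 − 1 = 36; elaborate interior gives 44 − 11 = 33. Stays. ✓
Low-quality: plain interior gives 37 − 3 = 34; elaborate interior gives 44 − 33 = 11. Stays. ✓
Beliefs are Bayes-consistent on-path and both types best-respond.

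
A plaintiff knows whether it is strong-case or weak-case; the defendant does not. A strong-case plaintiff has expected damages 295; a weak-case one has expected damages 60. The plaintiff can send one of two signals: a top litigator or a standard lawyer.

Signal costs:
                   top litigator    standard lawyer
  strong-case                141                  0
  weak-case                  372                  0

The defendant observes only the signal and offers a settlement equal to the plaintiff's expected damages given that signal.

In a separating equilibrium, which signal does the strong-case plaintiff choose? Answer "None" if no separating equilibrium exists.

top litigator

Try strong-case → top litigator, weak-case → standard lawyer:
  Under separation the defendant infers type exactly: top litigator → strong-case (pays 295), standard lawyer → weak-case (pays 60).
  Strong-case: top litigator gives 295 − 141 = 154; standard lawyer gives 60 − 0 = 60. No deviation. ✓
  Weak-case: standard lawyer gives 60 − 0 = 60; top litigator gives 295 − 372 = -77. No deviation. ✓
Both hold — the strong-case type sends top litigator.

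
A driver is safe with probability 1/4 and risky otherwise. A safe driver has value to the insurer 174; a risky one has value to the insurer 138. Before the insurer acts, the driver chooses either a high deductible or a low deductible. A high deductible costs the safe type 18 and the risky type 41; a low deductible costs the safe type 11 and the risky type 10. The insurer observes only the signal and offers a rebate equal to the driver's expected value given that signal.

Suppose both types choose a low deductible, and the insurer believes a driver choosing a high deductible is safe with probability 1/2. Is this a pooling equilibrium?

No

On the equilibrium path (low deductible) the insurer holds the prior 1/4 and pays 1/4·174 + 3/4·138 = 147. Off-path (high deductible) belief 1/2 gives 1/2·174 + 1/2·138 = 156.
Safe: low deductible gives 147 − 11 = 136; high deductible gives 156 − 18 = 138. Deviates. ✗
Risky: low deductible gives 147 − 10 = 137; high deductible gives 156 − 41 = 115. Stays. ✓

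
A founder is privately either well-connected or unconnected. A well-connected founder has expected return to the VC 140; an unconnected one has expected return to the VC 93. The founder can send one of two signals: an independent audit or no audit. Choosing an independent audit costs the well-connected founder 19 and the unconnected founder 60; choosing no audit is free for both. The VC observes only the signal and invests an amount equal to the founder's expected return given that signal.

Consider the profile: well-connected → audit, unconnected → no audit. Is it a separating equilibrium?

Yes

If types separate, audit earns payment 140 and no audit earns 93.
Well-connected: audit gives 140 − 19 = 121; no audit gives 93 − 0 = 93. No deviation. ✓
Unconnected: no audit gives 93 − 0 = 93; audit gives 140 − 60 = 80. No deviation. ✓
Both incentive constraints hold.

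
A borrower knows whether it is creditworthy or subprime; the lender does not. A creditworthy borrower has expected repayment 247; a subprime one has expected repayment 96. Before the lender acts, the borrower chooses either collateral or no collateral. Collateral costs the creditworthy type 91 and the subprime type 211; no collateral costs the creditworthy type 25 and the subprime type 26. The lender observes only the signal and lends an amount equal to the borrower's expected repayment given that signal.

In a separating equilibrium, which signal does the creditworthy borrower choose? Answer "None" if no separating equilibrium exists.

collateral

Try creditworthy → collateral, subprime → no collateral:
  If types separate, collateral earns payment 247 and no collateral earns 96.
  Creditworthy: collateral gives 247 − 91 = 156; no collateral gives 96 − 25 = 71. No deviation. ✓
  Subprime: no collateral gives 96 − 26 = 70; collateral gives 247 − 211 = 36. No deviation. ✓
Both hold — the creditworthy type sends collateral.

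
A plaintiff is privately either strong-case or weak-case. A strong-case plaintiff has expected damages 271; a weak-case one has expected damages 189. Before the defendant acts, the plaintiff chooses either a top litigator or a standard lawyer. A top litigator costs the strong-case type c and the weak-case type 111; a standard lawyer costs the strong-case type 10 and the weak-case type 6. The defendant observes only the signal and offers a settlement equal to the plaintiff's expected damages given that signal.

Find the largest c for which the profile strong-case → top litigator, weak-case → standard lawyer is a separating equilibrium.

Under separation: top litigator → strong-case (pays 271); standard lawyer → weak-case (pays 189).
Weak-case: 189 − 6 = 183 ≥ 271 − 111 = 160. Holds regardless of c. ✓
Strong-case: 271 − c ≥ 189 − 10, so c ≤ 271 − 179 = 92.

92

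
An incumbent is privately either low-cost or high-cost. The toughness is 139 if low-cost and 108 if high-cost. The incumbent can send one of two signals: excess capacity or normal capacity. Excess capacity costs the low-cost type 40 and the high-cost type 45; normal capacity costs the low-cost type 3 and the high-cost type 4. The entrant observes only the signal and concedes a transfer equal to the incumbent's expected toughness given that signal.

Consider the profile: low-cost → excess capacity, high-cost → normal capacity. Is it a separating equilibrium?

Under separation the entrant infers type exactly: excess capacity → low-cost (pays 139), normal capacity → high-cost (pays 108).
Low-cost: excess capacity gives 139 − 40 = 99; normal capacity gives 108 − 3 = 105. Would deviate. ✗
High-cost: normal capacity gives 108 − 4 = 104; excess capacity gives 139 − 45 = 94. No deviation. ✓

No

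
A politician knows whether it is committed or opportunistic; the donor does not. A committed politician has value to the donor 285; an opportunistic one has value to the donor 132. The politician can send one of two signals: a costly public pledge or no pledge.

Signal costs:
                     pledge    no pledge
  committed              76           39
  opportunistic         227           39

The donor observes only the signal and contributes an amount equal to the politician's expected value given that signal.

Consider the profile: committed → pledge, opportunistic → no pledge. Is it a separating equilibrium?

Yes

Under separation the donor infers type exactly: pledge → committed (pays 285), no pledge → opportunistic (pays 132).
Committed: pledge gives 285 − 76 = 209; no pledge gives 132 − 39 = 93. No deviation. ✓
Opportunistic: no pledge gives 132 − 39 = 93; pledge gives 285 − 227 = 58. No deviation. ✓
Both incentive constraints hold.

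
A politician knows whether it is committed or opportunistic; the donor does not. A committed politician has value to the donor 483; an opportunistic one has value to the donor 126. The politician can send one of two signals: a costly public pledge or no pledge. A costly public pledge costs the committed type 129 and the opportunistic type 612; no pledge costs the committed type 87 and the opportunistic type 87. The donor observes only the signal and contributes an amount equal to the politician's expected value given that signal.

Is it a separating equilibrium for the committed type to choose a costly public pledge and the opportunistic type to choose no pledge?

If types separate, pledge earns payment 483 and no pledge earns 126.
Committed: pledge gives 483 − 129 = 354; no pledge gives 126 − 87 = 39. No deviation. ✓
Opportunistic: no pledge gives 126 − 87 = 39; pledge gives 483 − 612 = -129. No deviation. ✓
Both incentive constraints hold.

Yes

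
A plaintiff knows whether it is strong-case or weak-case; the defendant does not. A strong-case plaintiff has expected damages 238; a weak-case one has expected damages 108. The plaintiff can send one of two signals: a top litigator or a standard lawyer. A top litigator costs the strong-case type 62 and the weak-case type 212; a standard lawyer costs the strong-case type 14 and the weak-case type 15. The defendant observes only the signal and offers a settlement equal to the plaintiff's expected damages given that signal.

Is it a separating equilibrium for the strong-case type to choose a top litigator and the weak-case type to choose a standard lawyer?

Yes

Under separation the defendant infers type exactly: top litigator → strong-case (pays 238), standard lawyer → weak-case (pays 108).
Strong-case: top litigator gives 238 − 62 = 176; standard lawyer gives 108 − 14 = 94. No deviation. ✓
Weak-case: standard lawyer gives 108 − 15 = 93; top litigator gives 238 − 212 = 26. No deviation. ✓
Neither type gains from mimicking the other.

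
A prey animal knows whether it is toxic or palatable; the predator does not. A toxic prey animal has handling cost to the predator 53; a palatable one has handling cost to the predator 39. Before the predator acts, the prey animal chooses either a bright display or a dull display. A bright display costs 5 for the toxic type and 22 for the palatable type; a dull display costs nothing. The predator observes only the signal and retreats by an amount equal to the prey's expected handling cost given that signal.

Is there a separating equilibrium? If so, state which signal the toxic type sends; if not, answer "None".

Try toxic → bright display, palatable → dull display:
  If types separate, bright display earns payment 53 and dull display earns 39.
  Toxic: bright display gives 53 − 5 = 48; dull display gives 39 − 0 = 39. No deviation. ✓
  Palatable: dull display gives 39 − 0 = 39; bright display gives 53 − 22 = 31. No deviation. ✓
Both hold — the toxic type sends bright display.

bright display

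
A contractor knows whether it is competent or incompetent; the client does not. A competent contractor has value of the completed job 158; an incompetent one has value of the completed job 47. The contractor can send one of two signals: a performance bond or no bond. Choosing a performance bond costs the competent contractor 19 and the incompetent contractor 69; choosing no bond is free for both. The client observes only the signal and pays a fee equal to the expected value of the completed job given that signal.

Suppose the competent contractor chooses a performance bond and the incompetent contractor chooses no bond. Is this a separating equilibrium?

No

If types separate, bond earns payment 158 and no bond earns 47.
Competent: bond gives 158 − 19 = 139; no bond gives 47 − 0 = 47. No deviation. ✓
Incompetent: no bond gives 47 − 0 = 47; bond gives 158 − 69 = 89. Would deviate. ✗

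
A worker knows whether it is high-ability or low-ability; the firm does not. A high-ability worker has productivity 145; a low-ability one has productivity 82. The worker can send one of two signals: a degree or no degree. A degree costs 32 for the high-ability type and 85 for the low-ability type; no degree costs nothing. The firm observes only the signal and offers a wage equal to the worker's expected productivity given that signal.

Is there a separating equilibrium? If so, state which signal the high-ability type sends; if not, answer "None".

degree

Try high-ability → degree, low-ability → no degree:
  Under separation the firm infers type exactly: degree → high-ability (pays 145), no degree → low-ability (pays 82).
  High-ability: degree gives 145 − 32 = 113; no degree gives 82 − 0 = 82. No deviation. ✓
  Low-ability: no degree gives 82 − 0 = 82; degree gives 145 − 85 = 60. No deviation. ✓
Both hold — the high-ability type sends degree.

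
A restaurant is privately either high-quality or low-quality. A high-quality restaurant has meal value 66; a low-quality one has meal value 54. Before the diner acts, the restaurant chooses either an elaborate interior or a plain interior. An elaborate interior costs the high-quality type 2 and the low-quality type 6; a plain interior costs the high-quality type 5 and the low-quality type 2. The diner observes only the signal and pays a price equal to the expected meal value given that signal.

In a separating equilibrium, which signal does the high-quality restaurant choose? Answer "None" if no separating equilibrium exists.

Try high-quality → elaborate interior, low-quality → plain interior:
  If types separate, elaborate interior earns payment 66 and plain interior earns 54.
  High-quality: elaborate interior gives 66 − 2 = 64; plain interior gives 54 − 5 = 49. No deviation. ✓
  Low-quality: plain interior gives 54 − 2 = 52; elaborate interior gives 66 − 6 = 60. Would deviate. ✗
Try high-quality → plain interior, low-quality → elaborate interior:
  If types separate, plain interior earns payment 66 and elaborate interior earns 54.
  High-quality: plain interior gives 66 − 5 = 61; elaborate interior gives 54 − 2 = 52. No deviation. ✓
  Low-quality: elaborate interior gives 54 − 6 = 48; plain interior gives 66 − 2 = 64. Would deviate. ✗
Neither assignment is incentive-compatible.

None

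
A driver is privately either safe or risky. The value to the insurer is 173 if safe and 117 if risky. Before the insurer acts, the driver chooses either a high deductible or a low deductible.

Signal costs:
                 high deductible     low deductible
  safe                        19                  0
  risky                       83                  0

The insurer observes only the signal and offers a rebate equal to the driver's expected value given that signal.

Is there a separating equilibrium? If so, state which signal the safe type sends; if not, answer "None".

high deductible

Try safe → high deductible, risky → low deductible:
  If types separate, high deductible earns payment 173 and low deductible earns 117.
  Safe: high deductible gives 173 − 19 = 154; low deductible gives 117 − 0 = 117. No deviation. ✓
  Risky: low deductible gives 117 − 0 = 117; high deductible gives 173 − 83 = 90. No deviation. ✓
Both hold — the safe type sends high deductible.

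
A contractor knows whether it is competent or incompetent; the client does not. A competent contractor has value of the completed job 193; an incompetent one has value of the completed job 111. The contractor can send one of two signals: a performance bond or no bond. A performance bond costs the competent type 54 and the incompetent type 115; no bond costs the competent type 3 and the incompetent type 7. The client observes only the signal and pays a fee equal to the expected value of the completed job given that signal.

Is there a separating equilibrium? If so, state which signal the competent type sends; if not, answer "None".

bond

Try competent → bond, incompetent → no bond:
  If types separate, bond earns payment 193 and no bond earns 111.
  Competent: bond gives 193 − 54 = 139; no bond gives 111 − 3 = 108. No deviation. ✓
  Incompetent: no bond gives 111 − 7 = 104; bond gives 193 − 115 = 78. No deviation. ✓
Both hold — the competent type sends bond.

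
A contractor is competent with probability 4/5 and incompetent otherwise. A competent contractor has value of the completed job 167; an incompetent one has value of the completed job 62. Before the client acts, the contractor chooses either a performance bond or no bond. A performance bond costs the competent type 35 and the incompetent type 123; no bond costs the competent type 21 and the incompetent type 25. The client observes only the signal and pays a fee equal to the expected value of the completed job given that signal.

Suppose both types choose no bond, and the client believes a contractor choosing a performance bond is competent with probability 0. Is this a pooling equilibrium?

On the equilibrium path (no bond) the client holds the prior 4/5 and pays 4/5·167 + 1/5·62 = 146. Off-path (bond) belief 0 gives 0·167 + 1·62 = 62.
Competent: no bond gives 146 − 21 = 125; bond gives 62 − 35 = 27. Stays. ✓
Incompetent: no bond gives 146 − 25 = 121; bond gives 62 − 123 = -61. Stays. ✓
Beliefs are Bayes-consistent on-path and both types best-respond.

Yes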